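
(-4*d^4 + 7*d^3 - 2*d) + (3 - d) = -4*d^4 + 7*d^3 - 3*d + 3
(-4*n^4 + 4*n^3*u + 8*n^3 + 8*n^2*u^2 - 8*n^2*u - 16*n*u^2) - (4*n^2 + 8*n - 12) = -4*n^4 + 4*n^3*u + 8*n^3 + 8*n^2*u^2 - 8*n^2*u - 4*n^2 - 16*n*u^2 - 8*n + 12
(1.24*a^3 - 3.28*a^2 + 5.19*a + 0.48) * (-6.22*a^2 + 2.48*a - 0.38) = -7.7128*a^5 + 23.4768*a^4 - 40.8874*a^3 + 11.132*a^2 - 0.7818*a - 0.1824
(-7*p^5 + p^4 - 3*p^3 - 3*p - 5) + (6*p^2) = -7*p^5 + p^4 - 3*p^3 + 6*p^2 - 3*p - 5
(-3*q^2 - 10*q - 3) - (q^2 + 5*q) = -4*q^2 - 15*q - 3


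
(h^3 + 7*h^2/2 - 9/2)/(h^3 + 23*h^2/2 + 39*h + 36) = (h^2 + 2*h - 3)/(h^2 + 10*h + 24)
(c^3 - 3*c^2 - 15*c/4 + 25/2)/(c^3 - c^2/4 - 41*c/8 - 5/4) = 2*(2*c - 5)/(4*c + 1)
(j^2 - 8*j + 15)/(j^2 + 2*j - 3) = (j^2 - 8*j + 15)/(j^2 + 2*j - 3)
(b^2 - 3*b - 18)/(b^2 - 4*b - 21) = (b - 6)/(b - 7)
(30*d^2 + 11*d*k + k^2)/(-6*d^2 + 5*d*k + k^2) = (-5*d - k)/(d - k)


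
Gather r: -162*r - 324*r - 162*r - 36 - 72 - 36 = -648*r - 144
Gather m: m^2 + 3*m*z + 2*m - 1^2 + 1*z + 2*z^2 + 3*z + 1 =m^2 + m*(3*z + 2) + 2*z^2 + 4*z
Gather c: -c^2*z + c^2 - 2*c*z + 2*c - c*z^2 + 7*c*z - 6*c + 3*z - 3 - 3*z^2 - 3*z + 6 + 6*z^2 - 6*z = c^2*(1 - z) + c*(-z^2 + 5*z - 4) + 3*z^2 - 6*z + 3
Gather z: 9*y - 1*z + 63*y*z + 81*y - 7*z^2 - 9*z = 90*y - 7*z^2 + z*(63*y - 10)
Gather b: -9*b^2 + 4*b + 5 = -9*b^2 + 4*b + 5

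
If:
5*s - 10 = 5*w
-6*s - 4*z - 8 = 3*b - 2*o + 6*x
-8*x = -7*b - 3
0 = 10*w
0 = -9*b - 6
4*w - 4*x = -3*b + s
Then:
No Solution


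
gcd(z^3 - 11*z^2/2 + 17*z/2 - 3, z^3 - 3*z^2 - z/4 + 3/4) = z^2 - 7*z/2 + 3/2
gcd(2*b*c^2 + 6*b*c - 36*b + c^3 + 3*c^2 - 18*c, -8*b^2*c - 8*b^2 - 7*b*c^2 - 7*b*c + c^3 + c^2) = 1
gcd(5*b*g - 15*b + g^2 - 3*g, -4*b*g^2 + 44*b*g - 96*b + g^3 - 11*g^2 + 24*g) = g - 3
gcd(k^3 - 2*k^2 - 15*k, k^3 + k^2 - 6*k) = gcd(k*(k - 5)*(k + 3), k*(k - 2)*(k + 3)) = k^2 + 3*k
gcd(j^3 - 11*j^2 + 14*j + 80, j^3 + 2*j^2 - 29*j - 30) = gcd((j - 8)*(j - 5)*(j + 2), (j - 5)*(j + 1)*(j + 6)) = j - 5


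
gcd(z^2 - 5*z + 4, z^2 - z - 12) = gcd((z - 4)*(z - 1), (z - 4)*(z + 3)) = z - 4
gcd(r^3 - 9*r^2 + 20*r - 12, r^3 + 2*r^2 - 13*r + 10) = r^2 - 3*r + 2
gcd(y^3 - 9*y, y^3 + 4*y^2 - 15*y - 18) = y - 3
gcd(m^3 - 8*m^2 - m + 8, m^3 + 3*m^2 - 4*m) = m - 1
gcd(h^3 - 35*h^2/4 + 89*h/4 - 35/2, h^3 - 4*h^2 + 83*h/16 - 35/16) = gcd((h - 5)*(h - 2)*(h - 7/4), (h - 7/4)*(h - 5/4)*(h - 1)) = h - 7/4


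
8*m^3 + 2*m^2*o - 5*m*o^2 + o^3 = (-4*m + o)*(-2*m + o)*(m + o)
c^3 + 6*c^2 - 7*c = c*(c - 1)*(c + 7)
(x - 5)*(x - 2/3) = x^2 - 17*x/3 + 10/3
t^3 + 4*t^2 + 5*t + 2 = (t + 1)^2*(t + 2)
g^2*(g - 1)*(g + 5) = g^4 + 4*g^3 - 5*g^2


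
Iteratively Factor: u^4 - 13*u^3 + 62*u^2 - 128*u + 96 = (u - 3)*(u^3 - 10*u^2 + 32*u - 32) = (u - 4)*(u - 3)*(u^2 - 6*u + 8) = (u - 4)^2*(u - 3)*(u - 2)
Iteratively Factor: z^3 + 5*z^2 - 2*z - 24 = (z + 4)*(z^2 + z - 6) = (z + 3)*(z + 4)*(z - 2)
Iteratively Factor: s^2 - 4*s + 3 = (s - 3)*(s - 1)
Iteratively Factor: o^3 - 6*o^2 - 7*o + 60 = (o - 4)*(o^2 - 2*o - 15) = (o - 5)*(o - 4)*(o + 3)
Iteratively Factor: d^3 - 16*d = (d + 4)*(d^2 - 4*d) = d*(d + 4)*(d - 4)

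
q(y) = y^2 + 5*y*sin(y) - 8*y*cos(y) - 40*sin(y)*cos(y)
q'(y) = 8*y*sin(y) + 5*y*cos(y) + 2*y + 40*sin(y)^2 + 5*sin(y) - 40*cos(y)^2 - 8*cos(y)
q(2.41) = 48.09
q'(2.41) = 13.73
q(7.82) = 96.75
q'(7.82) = 124.13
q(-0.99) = 27.81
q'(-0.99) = 9.27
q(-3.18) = -14.38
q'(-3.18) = -23.14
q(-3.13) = -15.52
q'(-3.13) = -22.37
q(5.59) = -1.35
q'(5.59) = -12.58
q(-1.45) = 15.48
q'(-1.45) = 40.65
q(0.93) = -19.02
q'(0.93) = 21.24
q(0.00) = 0.00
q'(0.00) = -48.00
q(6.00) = -7.74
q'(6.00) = -15.44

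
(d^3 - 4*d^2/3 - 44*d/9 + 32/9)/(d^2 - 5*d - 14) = (9*d^2 - 30*d + 16)/(9*(d - 7))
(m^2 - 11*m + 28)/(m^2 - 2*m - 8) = (m - 7)/(m + 2)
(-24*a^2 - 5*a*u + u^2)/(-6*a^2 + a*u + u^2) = (-8*a + u)/(-2*a + u)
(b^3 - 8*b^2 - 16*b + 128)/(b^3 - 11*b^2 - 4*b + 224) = (b - 4)/(b - 7)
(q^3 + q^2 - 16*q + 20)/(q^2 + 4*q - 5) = (q^2 - 4*q + 4)/(q - 1)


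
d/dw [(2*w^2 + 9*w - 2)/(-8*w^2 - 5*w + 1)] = (62*w^2 - 28*w - 1)/(64*w^4 + 80*w^3 + 9*w^2 - 10*w + 1)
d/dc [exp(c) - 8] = exp(c)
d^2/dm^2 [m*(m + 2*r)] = 2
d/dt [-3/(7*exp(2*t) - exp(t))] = 3*(14*exp(t) - 1)*exp(-t)/(7*exp(t) - 1)^2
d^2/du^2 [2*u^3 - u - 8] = 12*u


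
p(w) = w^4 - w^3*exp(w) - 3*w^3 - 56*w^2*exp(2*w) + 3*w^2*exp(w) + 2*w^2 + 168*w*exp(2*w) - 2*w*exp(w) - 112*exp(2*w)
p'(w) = -w^3*exp(w) + 4*w^3 - 112*w^2*exp(2*w) - 9*w^2 + 224*w*exp(2*w) + 4*w*exp(w) + 4*w - 56*exp(2*w) - 2*exp(w)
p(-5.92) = 1921.62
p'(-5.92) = -1168.55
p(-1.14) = -27.31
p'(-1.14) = -70.54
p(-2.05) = 43.71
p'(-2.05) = -97.03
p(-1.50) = -1.78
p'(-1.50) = -72.84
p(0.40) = -120.06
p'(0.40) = 34.62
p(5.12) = -20167185.82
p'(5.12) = -51684841.48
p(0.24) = -121.38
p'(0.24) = -14.89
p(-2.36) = 77.54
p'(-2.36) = -122.76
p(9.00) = -205913742632.97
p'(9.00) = -466979329925.02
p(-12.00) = 26208.01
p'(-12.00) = -8255.99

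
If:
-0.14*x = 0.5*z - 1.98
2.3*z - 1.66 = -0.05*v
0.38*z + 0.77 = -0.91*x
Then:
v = -185.42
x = -2.83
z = 4.75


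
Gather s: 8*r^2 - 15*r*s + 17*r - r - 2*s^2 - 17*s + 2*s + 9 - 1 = 8*r^2 + 16*r - 2*s^2 + s*(-15*r - 15) + 8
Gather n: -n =-n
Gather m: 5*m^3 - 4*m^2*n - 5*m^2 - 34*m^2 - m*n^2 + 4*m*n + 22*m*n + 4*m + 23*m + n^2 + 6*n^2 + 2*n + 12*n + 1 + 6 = 5*m^3 + m^2*(-4*n - 39) + m*(-n^2 + 26*n + 27) + 7*n^2 + 14*n + 7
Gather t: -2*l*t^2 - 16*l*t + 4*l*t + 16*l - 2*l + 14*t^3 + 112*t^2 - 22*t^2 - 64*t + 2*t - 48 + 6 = 14*l + 14*t^3 + t^2*(90 - 2*l) + t*(-12*l - 62) - 42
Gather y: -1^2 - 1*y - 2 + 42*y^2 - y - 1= 42*y^2 - 2*y - 4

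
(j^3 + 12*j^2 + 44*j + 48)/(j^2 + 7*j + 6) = (j^2 + 6*j + 8)/(j + 1)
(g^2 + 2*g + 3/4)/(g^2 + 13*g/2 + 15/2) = (g + 1/2)/(g + 5)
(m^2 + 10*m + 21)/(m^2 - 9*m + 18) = (m^2 + 10*m + 21)/(m^2 - 9*m + 18)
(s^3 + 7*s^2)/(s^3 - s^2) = (s + 7)/(s - 1)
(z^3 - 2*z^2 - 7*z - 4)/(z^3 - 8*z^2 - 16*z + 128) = (z^2 + 2*z + 1)/(z^2 - 4*z - 32)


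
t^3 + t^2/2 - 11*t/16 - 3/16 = (t - 3/4)*(t + 1/4)*(t + 1)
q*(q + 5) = q^2 + 5*q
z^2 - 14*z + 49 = (z - 7)^2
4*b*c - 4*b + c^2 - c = (4*b + c)*(c - 1)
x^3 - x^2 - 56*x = x*(x - 8)*(x + 7)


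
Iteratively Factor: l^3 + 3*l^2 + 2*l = (l + 2)*(l^2 + l) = l*(l + 2)*(l + 1)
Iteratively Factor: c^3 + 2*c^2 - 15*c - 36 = (c + 3)*(c^2 - c - 12) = (c + 3)^2*(c - 4)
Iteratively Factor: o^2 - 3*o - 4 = (o + 1)*(o - 4)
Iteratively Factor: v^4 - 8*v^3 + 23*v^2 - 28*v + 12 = (v - 2)*(v^3 - 6*v^2 + 11*v - 6) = (v - 2)*(v - 1)*(v^2 - 5*v + 6) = (v - 2)^2*(v - 1)*(v - 3)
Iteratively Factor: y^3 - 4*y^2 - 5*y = (y - 5)*(y^2 + y) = y*(y - 5)*(y + 1)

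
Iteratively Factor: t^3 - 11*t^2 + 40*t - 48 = (t - 4)*(t^2 - 7*t + 12) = (t - 4)^2*(t - 3)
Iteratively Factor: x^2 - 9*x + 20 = (x - 4)*(x - 5)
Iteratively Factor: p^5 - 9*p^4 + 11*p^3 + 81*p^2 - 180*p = (p + 3)*(p^4 - 12*p^3 + 47*p^2 - 60*p) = (p - 5)*(p + 3)*(p^3 - 7*p^2 + 12*p) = (p - 5)*(p - 4)*(p + 3)*(p^2 - 3*p) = (p - 5)*(p - 4)*(p - 3)*(p + 3)*(p)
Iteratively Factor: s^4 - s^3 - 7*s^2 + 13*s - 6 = (s - 1)*(s^3 - 7*s + 6) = (s - 1)*(s + 3)*(s^2 - 3*s + 2) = (s - 1)^2*(s + 3)*(s - 2)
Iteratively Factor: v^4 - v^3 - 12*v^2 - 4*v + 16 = (v + 2)*(v^3 - 3*v^2 - 6*v + 8) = (v + 2)^2*(v^2 - 5*v + 4) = (v - 4)*(v + 2)^2*(v - 1)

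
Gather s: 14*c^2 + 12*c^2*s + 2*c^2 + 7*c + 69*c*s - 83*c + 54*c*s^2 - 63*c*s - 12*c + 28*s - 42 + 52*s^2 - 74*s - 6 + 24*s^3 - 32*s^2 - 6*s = 16*c^2 - 88*c + 24*s^3 + s^2*(54*c + 20) + s*(12*c^2 + 6*c - 52) - 48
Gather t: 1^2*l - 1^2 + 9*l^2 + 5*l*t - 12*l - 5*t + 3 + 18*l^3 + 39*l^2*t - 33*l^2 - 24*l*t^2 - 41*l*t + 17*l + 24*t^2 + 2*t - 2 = 18*l^3 - 24*l^2 + 6*l + t^2*(24 - 24*l) + t*(39*l^2 - 36*l - 3)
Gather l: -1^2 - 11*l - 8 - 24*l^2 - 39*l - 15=-24*l^2 - 50*l - 24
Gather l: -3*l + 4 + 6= 10 - 3*l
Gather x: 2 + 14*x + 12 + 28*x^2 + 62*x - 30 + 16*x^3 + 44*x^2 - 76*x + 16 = 16*x^3 + 72*x^2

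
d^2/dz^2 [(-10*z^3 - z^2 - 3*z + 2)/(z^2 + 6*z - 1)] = 2*(-367*z^3 + 183*z^2 - 3*z + 55)/(z^6 + 18*z^5 + 105*z^4 + 180*z^3 - 105*z^2 + 18*z - 1)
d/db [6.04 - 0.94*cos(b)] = 0.94*sin(b)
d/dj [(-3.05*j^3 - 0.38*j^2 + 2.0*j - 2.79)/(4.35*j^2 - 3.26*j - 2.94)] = (-13.2675*j^4 + 19.886*j^3 + 19.4398*j^2 + 26.5074*j - 14.9754)/(18.9225*j^4 - 28.362*j^3 - 14.9504*j^2 + 19.1688*j + 8.6436)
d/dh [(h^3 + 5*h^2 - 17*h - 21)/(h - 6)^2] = (h^3 - 18*h^2 - 43*h + 144)/(h^3 - 18*h^2 + 108*h - 216)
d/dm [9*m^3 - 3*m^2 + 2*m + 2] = 27*m^2 - 6*m + 2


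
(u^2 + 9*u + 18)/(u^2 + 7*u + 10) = (u^2 + 9*u + 18)/(u^2 + 7*u + 10)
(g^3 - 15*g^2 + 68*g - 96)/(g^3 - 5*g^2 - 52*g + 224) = (g - 3)/(g + 7)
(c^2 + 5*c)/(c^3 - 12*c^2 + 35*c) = (c + 5)/(c^2 - 12*c + 35)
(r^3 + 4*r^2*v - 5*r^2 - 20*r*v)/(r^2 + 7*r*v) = (r^2 + 4*r*v - 5*r - 20*v)/(r + 7*v)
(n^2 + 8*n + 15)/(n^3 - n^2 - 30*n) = (n + 3)/(n*(n - 6))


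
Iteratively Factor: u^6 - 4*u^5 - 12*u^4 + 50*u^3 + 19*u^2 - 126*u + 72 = (u - 1)*(u^5 - 3*u^4 - 15*u^3 + 35*u^2 + 54*u - 72) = (u - 3)*(u - 1)*(u^4 - 15*u^2 - 10*u + 24) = (u - 4)*(u - 3)*(u - 1)*(u^3 + 4*u^2 + u - 6) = (u - 4)*(u - 3)*(u - 1)*(u + 3)*(u^2 + u - 2) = (u - 4)*(u - 3)*(u - 1)*(u + 2)*(u + 3)*(u - 1)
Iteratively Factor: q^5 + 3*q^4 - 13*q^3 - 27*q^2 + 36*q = (q + 4)*(q^4 - q^3 - 9*q^2 + 9*q) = (q + 3)*(q + 4)*(q^3 - 4*q^2 + 3*q) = (q - 3)*(q + 3)*(q + 4)*(q^2 - q) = (q - 3)*(q - 1)*(q + 3)*(q + 4)*(q)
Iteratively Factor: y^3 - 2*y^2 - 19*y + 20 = (y - 1)*(y^2 - y - 20) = (y - 5)*(y - 1)*(y + 4)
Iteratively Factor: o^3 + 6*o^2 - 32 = (o + 4)*(o^2 + 2*o - 8) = (o - 2)*(o + 4)*(o + 4)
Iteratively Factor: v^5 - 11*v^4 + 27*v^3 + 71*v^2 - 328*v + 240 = (v + 3)*(v^4 - 14*v^3 + 69*v^2 - 136*v + 80) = (v - 5)*(v + 3)*(v^3 - 9*v^2 + 24*v - 16) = (v - 5)*(v - 4)*(v + 3)*(v^2 - 5*v + 4) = (v - 5)*(v - 4)*(v - 1)*(v + 3)*(v - 4)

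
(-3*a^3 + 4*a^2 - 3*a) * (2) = -6*a^3 + 8*a^2 - 6*a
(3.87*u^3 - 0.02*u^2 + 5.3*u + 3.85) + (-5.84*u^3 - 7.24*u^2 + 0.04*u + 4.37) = -1.97*u^3 - 7.26*u^2 + 5.34*u + 8.22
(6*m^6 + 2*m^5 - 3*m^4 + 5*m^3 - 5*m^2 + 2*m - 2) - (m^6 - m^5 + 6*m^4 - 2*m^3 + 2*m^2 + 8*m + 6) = 5*m^6 + 3*m^5 - 9*m^4 + 7*m^3 - 7*m^2 - 6*m - 8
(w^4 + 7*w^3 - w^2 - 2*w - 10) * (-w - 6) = -w^5 - 13*w^4 - 41*w^3 + 8*w^2 + 22*w + 60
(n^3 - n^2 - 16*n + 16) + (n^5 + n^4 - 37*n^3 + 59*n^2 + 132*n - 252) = n^5 + n^4 - 36*n^3 + 58*n^2 + 116*n - 236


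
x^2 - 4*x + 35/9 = (x - 7/3)*(x - 5/3)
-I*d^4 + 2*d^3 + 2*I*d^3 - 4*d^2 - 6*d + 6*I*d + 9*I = (d - 3)*(d - I)*(d + 3*I)*(-I*d - I)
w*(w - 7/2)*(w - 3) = w^3 - 13*w^2/2 + 21*w/2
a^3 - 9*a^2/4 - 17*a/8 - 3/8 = (a - 3)*(a + 1/4)*(a + 1/2)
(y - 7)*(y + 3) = y^2 - 4*y - 21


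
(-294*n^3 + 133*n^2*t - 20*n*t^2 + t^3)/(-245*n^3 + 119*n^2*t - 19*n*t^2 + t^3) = (-6*n + t)/(-5*n + t)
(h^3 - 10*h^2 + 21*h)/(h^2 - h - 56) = h*(-h^2 + 10*h - 21)/(-h^2 + h + 56)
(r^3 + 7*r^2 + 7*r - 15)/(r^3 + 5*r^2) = 1 + 2/r - 3/r^2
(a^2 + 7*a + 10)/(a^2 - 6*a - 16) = (a + 5)/(a - 8)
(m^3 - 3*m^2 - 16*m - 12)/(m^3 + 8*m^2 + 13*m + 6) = (m^2 - 4*m - 12)/(m^2 + 7*m + 6)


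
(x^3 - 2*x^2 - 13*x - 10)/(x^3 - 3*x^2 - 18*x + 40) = (x^2 + 3*x + 2)/(x^2 + 2*x - 8)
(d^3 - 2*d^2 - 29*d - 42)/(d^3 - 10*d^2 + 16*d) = (d^3 - 2*d^2 - 29*d - 42)/(d*(d^2 - 10*d + 16))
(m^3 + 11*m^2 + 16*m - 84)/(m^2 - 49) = (m^2 + 4*m - 12)/(m - 7)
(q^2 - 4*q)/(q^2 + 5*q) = (q - 4)/(q + 5)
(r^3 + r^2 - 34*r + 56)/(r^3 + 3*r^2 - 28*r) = (r - 2)/r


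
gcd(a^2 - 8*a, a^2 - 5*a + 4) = 1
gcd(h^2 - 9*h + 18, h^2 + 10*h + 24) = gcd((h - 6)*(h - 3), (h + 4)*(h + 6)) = 1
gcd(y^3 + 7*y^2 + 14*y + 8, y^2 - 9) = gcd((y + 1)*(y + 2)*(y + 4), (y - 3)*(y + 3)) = 1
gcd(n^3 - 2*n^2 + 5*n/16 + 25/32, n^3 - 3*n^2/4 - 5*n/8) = n^2 - 3*n/4 - 5/8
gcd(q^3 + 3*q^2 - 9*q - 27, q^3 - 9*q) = q^2 - 9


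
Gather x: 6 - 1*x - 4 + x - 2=0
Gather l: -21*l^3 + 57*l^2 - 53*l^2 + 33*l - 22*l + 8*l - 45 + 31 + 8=-21*l^3 + 4*l^2 + 19*l - 6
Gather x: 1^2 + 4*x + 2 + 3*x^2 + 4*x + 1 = 3*x^2 + 8*x + 4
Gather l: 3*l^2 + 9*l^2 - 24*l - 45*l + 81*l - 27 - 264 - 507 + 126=12*l^2 + 12*l - 672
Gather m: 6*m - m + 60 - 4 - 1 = 5*m + 55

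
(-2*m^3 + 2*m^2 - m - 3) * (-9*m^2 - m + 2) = 18*m^5 - 16*m^4 + 3*m^3 + 32*m^2 + m - 6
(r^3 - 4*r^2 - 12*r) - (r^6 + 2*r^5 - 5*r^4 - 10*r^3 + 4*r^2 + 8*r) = -r^6 - 2*r^5 + 5*r^4 + 11*r^3 - 8*r^2 - 20*r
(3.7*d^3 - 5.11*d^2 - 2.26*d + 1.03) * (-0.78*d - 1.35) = -2.886*d^4 - 1.0092*d^3 + 8.6613*d^2 + 2.2476*d - 1.3905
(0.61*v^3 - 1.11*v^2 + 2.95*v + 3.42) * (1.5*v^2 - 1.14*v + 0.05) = 0.915*v^5 - 2.3604*v^4 + 5.7209*v^3 + 1.7115*v^2 - 3.7513*v + 0.171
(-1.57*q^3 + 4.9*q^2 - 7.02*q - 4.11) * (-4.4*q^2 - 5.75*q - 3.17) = 6.908*q^5 - 12.5325*q^4 + 7.6899*q^3 + 42.916*q^2 + 45.8859*q + 13.0287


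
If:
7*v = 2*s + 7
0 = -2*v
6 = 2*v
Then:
No Solution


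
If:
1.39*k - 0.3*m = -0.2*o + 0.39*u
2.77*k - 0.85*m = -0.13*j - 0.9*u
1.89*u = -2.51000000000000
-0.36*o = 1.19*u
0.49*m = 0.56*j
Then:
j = -25.14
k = -7.21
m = -28.73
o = 4.39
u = -1.33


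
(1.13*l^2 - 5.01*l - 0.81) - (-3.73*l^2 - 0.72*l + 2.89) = 4.86*l^2 - 4.29*l - 3.7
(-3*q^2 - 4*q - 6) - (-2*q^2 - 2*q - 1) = -q^2 - 2*q - 5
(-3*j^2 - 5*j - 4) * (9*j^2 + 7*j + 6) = -27*j^4 - 66*j^3 - 89*j^2 - 58*j - 24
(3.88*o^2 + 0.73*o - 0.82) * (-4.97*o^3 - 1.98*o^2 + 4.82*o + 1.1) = -19.2836*o^5 - 11.3105*o^4 + 21.3316*o^3 + 9.4102*o^2 - 3.1494*o - 0.902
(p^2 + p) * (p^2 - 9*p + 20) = p^4 - 8*p^3 + 11*p^2 + 20*p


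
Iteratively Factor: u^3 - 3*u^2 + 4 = (u - 2)*(u^2 - u - 2) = (u - 2)*(u + 1)*(u - 2)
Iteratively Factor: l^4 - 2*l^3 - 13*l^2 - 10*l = (l - 5)*(l^3 + 3*l^2 + 2*l) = l*(l - 5)*(l^2 + 3*l + 2) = l*(l - 5)*(l + 2)*(l + 1)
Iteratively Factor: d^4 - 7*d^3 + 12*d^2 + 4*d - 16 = (d - 2)*(d^3 - 5*d^2 + 2*d + 8) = (d - 2)*(d + 1)*(d^2 - 6*d + 8) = (d - 4)*(d - 2)*(d + 1)*(d - 2)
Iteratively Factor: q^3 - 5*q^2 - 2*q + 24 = (q - 4)*(q^2 - q - 6) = (q - 4)*(q + 2)*(q - 3)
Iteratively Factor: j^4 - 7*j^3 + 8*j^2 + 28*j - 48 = (j - 3)*(j^3 - 4*j^2 - 4*j + 16) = (j - 3)*(j - 2)*(j^2 - 2*j - 8) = (j - 4)*(j - 3)*(j - 2)*(j + 2)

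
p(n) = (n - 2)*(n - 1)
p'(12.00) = 21.00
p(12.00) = 110.00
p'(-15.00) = -33.00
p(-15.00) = 272.00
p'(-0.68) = -4.36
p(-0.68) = 4.50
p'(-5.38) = -13.76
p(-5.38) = 47.08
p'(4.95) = 6.90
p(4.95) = 11.65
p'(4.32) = 5.64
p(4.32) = 7.70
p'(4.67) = 6.34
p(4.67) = 9.80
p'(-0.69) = -4.38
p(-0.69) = 4.55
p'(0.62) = -1.76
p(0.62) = 0.52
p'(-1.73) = -6.46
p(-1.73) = 10.18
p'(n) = 2*n - 3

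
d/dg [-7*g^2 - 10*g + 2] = -14*g - 10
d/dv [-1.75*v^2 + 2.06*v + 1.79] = 2.06 - 3.5*v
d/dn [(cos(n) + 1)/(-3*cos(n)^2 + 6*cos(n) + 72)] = (sin(n)^2 - 2*cos(n) - 23)*sin(n)/(3*(sin(n)^2 + 2*cos(n) + 23)^2)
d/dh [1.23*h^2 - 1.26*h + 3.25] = 2.46*h - 1.26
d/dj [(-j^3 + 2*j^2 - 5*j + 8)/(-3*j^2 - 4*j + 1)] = (3*j^4 + 8*j^3 - 26*j^2 + 52*j + 27)/(9*j^4 + 24*j^3 + 10*j^2 - 8*j + 1)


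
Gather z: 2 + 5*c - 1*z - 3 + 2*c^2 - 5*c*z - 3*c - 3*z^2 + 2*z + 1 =2*c^2 + 2*c - 3*z^2 + z*(1 - 5*c)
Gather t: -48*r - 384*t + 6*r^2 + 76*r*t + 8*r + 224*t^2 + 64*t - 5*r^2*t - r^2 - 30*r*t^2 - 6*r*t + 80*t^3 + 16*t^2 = 5*r^2 - 40*r + 80*t^3 + t^2*(240 - 30*r) + t*(-5*r^2 + 70*r - 320)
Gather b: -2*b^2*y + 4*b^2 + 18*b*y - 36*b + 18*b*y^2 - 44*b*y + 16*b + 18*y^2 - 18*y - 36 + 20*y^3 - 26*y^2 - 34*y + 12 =b^2*(4 - 2*y) + b*(18*y^2 - 26*y - 20) + 20*y^3 - 8*y^2 - 52*y - 24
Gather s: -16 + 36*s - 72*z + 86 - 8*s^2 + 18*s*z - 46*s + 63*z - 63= -8*s^2 + s*(18*z - 10) - 9*z + 7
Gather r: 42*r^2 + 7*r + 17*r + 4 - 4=42*r^2 + 24*r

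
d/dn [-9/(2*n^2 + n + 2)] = 9*(4*n + 1)/(2*n^2 + n + 2)^2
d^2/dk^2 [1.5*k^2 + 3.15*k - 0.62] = 3.00000000000000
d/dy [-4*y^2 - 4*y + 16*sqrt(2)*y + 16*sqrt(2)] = -8*y - 4 + 16*sqrt(2)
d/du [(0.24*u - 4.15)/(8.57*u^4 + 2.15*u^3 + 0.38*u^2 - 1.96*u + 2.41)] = (-6.1704*u^4 + 141.23*u^3 + 26.6763*u^2 + 3.154*u - 7.5556)/(73.4449*u^8 + 36.851*u^7 + 11.1357*u^6 - 31.9604*u^5 + 33.0238*u^4 + 8.8734*u^3 + 5.6732*u^2 - 9.4472*u + 5.8081)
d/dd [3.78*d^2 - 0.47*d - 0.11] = 7.56*d - 0.47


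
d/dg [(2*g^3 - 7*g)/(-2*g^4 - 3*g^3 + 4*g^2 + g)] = 2*(2*g^4 - 17*g^2 - 19*g + 14)/(4*g^6 + 12*g^5 - 7*g^4 - 28*g^3 + 10*g^2 + 8*g + 1)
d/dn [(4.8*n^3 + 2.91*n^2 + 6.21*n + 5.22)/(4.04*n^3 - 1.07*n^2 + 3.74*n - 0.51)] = (-7.105427357601e-15*n^5 - 16.8924*n^4 - 14.2728*n^3 - 53.0823*n^2 + 8.2026*n - 22.6899)/(16.3216*n^6 - 8.6456*n^5 + 31.3641*n^4 - 12.1244*n^3 + 15.079*n^2 - 3.8148*n + 0.2601)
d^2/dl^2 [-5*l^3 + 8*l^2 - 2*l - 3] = 16 - 30*l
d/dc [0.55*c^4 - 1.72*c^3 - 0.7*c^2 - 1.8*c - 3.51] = 2.2*c^3 - 5.16*c^2 - 1.4*c - 1.8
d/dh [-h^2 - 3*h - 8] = -2*h - 3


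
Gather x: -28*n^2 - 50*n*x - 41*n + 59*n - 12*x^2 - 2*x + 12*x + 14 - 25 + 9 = -28*n^2 + 18*n - 12*x^2 + x*(10 - 50*n) - 2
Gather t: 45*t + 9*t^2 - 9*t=9*t^2 + 36*t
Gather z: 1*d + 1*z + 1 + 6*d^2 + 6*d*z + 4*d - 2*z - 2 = 6*d^2 + 5*d + z*(6*d - 1) - 1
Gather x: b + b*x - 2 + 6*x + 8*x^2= b + 8*x^2 + x*(b + 6) - 2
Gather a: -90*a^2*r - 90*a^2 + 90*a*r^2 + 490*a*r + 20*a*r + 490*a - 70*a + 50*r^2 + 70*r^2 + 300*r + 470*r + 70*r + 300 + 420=a^2*(-90*r - 90) + a*(90*r^2 + 510*r + 420) + 120*r^2 + 840*r + 720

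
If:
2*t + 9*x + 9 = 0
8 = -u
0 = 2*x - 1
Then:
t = -27/4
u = -8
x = 1/2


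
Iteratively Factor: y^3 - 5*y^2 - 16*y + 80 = (y + 4)*(y^2 - 9*y + 20) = (y - 5)*(y + 4)*(y - 4)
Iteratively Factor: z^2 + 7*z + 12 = (z + 4)*(z + 3)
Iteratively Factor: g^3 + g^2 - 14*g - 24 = (g + 2)*(g^2 - g - 12) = (g - 4)*(g + 2)*(g + 3)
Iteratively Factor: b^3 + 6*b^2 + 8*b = (b + 4)*(b^2 + 2*b) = (b + 2)*(b + 4)*(b)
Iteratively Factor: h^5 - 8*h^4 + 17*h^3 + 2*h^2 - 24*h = (h + 1)*(h^4 - 9*h^3 + 26*h^2 - 24*h) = (h - 4)*(h + 1)*(h^3 - 5*h^2 + 6*h) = (h - 4)*(h - 2)*(h + 1)*(h^2 - 3*h) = h*(h - 4)*(h - 2)*(h + 1)*(h - 3)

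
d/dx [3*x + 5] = 3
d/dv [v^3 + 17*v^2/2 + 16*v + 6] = 3*v^2 + 17*v + 16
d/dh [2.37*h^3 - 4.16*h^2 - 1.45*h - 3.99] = 7.11*h^2 - 8.32*h - 1.45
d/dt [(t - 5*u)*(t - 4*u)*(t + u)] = 3*t^2 - 16*t*u + 11*u^2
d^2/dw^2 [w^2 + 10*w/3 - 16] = 2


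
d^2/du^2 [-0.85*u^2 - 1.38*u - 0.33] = -1.70000000000000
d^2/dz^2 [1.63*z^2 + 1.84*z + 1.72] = 3.26000000000000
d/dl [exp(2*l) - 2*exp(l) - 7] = 2*(exp(l) - 1)*exp(l)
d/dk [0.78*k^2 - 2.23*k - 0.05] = 1.56*k - 2.23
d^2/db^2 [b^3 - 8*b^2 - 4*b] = 6*b - 16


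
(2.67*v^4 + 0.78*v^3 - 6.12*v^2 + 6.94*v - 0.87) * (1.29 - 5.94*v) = -15.8598*v^5 - 1.1889*v^4 + 37.359*v^3 - 49.1184*v^2 + 14.1204*v - 1.1223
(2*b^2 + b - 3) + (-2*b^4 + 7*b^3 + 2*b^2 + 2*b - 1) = -2*b^4 + 7*b^3 + 4*b^2 + 3*b - 4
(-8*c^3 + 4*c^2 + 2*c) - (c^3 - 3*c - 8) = -9*c^3 + 4*c^2 + 5*c + 8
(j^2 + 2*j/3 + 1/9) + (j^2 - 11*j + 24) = 2*j^2 - 31*j/3 + 217/9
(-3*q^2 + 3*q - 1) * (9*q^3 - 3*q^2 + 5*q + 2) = -27*q^5 + 36*q^4 - 33*q^3 + 12*q^2 + q - 2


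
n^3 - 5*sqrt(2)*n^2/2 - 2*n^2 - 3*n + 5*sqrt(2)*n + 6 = (n - 2)*(n - 3*sqrt(2))*(n + sqrt(2)/2)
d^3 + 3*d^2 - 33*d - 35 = (d - 5)*(d + 1)*(d + 7)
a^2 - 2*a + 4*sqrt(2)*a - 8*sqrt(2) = (a - 2)*(a + 4*sqrt(2))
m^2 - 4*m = m*(m - 4)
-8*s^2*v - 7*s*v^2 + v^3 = v*(-8*s + v)*(s + v)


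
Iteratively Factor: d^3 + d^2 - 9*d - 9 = (d + 1)*(d^2 - 9) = (d - 3)*(d + 1)*(d + 3)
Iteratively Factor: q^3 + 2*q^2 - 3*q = (q - 1)*(q^2 + 3*q) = (q - 1)*(q + 3)*(q)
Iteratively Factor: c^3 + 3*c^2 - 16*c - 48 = (c + 3)*(c^2 - 16) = (c + 3)*(c + 4)*(c - 4)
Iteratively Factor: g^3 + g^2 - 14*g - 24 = (g + 2)*(g^2 - g - 12) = (g - 4)*(g + 2)*(g + 3)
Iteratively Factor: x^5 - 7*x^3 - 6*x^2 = (x - 3)*(x^4 + 3*x^3 + 2*x^2) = (x - 3)*(x + 1)*(x^3 + 2*x^2) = x*(x - 3)*(x + 1)*(x^2 + 2*x) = x*(x - 3)*(x + 1)*(x + 2)*(x)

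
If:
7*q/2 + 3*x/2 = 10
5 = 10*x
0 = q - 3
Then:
No Solution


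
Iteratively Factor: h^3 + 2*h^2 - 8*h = (h - 2)*(h^2 + 4*h) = h*(h - 2)*(h + 4)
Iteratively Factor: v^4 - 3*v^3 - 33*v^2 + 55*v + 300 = (v + 4)*(v^3 - 7*v^2 - 5*v + 75) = (v + 3)*(v + 4)*(v^2 - 10*v + 25) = (v - 5)*(v + 3)*(v + 4)*(v - 5)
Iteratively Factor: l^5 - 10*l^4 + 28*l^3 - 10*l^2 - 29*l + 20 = (l + 1)*(l^4 - 11*l^3 + 39*l^2 - 49*l + 20) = (l - 1)*(l + 1)*(l^3 - 10*l^2 + 29*l - 20) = (l - 1)^2*(l + 1)*(l^2 - 9*l + 20) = (l - 4)*(l - 1)^2*(l + 1)*(l - 5)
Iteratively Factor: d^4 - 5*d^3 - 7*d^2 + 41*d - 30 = (d - 1)*(d^3 - 4*d^2 - 11*d + 30) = (d - 1)*(d + 3)*(d^2 - 7*d + 10) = (d - 5)*(d - 1)*(d + 3)*(d - 2)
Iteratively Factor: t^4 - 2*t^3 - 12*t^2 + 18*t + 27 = (t - 3)*(t^3 + t^2 - 9*t - 9) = (t - 3)*(t + 1)*(t^2 - 9) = (t - 3)^2*(t + 1)*(t + 3)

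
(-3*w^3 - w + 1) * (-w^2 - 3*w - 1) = 3*w^5 + 9*w^4 + 4*w^3 + 2*w^2 - 2*w - 1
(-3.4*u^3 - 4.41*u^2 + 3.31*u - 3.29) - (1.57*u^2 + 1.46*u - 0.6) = -3.4*u^3 - 5.98*u^2 + 1.85*u - 2.69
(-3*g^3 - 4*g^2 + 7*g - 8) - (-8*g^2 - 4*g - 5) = -3*g^3 + 4*g^2 + 11*g - 3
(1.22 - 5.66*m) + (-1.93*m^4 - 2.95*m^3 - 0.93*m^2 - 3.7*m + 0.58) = -1.93*m^4 - 2.95*m^3 - 0.93*m^2 - 9.36*m + 1.8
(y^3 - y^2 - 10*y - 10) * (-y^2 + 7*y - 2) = -y^5 + 8*y^4 + y^3 - 58*y^2 - 50*y + 20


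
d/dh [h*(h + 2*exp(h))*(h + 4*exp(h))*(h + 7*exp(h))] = 13*h^3*exp(h) + 4*h^3 + 100*h^2*exp(2*h) + 39*h^2*exp(h) + 168*h*exp(3*h) + 100*h*exp(2*h) + 56*exp(3*h)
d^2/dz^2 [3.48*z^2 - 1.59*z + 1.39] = 6.96000000000000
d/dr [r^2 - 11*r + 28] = 2*r - 11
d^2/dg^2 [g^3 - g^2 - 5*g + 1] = 6*g - 2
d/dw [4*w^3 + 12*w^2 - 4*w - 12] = 12*w^2 + 24*w - 4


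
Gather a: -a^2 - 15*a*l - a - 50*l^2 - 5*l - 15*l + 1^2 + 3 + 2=-a^2 + a*(-15*l - 1) - 50*l^2 - 20*l + 6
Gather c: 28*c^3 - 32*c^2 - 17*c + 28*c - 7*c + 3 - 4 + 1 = 28*c^3 - 32*c^2 + 4*c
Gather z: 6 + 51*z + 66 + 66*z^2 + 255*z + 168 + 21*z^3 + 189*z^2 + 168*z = 21*z^3 + 255*z^2 + 474*z + 240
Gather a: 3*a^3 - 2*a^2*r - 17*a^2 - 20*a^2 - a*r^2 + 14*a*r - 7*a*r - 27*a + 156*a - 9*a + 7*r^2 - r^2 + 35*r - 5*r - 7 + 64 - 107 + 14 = 3*a^3 + a^2*(-2*r - 37) + a*(-r^2 + 7*r + 120) + 6*r^2 + 30*r - 36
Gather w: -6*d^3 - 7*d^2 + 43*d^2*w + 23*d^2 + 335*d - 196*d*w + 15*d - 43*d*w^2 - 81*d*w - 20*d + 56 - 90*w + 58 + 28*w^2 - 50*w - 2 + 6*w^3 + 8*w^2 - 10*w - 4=-6*d^3 + 16*d^2 + 330*d + 6*w^3 + w^2*(36 - 43*d) + w*(43*d^2 - 277*d - 150) + 108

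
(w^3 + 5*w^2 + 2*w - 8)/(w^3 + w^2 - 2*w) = (w + 4)/w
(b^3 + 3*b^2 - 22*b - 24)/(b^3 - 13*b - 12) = (b + 6)/(b + 3)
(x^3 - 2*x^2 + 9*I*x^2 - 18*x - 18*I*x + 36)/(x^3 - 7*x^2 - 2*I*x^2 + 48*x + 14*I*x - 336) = (x^2 + x*(-2 + 3*I) - 6*I)/(x^2 - x*(7 + 8*I) + 56*I)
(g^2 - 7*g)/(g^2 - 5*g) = (g - 7)/(g - 5)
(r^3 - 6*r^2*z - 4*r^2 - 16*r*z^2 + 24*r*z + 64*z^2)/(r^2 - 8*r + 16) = (r^2 - 6*r*z - 16*z^2)/(r - 4)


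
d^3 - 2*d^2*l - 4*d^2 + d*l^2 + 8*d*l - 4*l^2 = (d - 4)*(d - l)^2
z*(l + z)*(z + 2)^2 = l*z^3 + 4*l*z^2 + 4*l*z + z^4 + 4*z^3 + 4*z^2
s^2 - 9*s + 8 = (s - 8)*(s - 1)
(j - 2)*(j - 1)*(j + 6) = j^3 + 3*j^2 - 16*j + 12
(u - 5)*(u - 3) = u^2 - 8*u + 15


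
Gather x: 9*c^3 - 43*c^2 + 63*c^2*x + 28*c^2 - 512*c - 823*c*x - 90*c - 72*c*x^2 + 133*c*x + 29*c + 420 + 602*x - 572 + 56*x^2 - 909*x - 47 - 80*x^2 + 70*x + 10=9*c^3 - 15*c^2 - 573*c + x^2*(-72*c - 24) + x*(63*c^2 - 690*c - 237) - 189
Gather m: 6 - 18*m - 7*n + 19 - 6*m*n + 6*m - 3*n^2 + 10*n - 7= m*(-6*n - 12) - 3*n^2 + 3*n + 18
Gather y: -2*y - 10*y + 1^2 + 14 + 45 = 60 - 12*y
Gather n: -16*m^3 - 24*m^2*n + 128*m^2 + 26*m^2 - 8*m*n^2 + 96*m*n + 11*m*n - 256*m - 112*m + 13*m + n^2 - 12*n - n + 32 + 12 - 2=-16*m^3 + 154*m^2 - 355*m + n^2*(1 - 8*m) + n*(-24*m^2 + 107*m - 13) + 42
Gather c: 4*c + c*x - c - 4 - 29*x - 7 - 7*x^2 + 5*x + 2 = c*(x + 3) - 7*x^2 - 24*x - 9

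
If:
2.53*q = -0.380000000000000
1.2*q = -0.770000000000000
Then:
No Solution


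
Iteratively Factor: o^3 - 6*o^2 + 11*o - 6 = (o - 1)*(o^2 - 5*o + 6) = (o - 2)*(o - 1)*(o - 3)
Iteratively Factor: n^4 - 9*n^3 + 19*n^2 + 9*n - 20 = (n + 1)*(n^3 - 10*n^2 + 29*n - 20) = (n - 1)*(n + 1)*(n^2 - 9*n + 20) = (n - 5)*(n - 1)*(n + 1)*(n - 4)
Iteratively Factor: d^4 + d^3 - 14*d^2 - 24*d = (d + 2)*(d^3 - d^2 - 12*d) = (d - 4)*(d + 2)*(d^2 + 3*d) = d*(d - 4)*(d + 2)*(d + 3)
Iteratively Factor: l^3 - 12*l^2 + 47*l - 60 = (l - 4)*(l^2 - 8*l + 15) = (l - 4)*(l - 3)*(l - 5)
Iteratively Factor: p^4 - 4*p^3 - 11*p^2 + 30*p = (p - 5)*(p^3 + p^2 - 6*p) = (p - 5)*(p + 3)*(p^2 - 2*p) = (p - 5)*(p - 2)*(p + 3)*(p)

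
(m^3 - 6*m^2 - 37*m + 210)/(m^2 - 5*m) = m - 1 - 42/m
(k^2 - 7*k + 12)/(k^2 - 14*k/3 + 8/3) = 3*(k - 3)/(3*k - 2)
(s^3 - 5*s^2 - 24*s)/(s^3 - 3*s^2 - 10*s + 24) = s*(s - 8)/(s^2 - 6*s + 8)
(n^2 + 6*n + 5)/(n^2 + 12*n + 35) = (n + 1)/(n + 7)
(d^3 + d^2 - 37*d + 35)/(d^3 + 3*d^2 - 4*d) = (d^2 + 2*d - 35)/(d*(d + 4))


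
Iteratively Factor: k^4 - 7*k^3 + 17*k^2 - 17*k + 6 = (k - 1)*(k^3 - 6*k^2 + 11*k - 6) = (k - 3)*(k - 1)*(k^2 - 3*k + 2) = (k - 3)*(k - 2)*(k - 1)*(k - 1)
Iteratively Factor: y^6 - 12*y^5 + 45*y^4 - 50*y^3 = (y)*(y^5 - 12*y^4 + 45*y^3 - 50*y^2) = y*(y - 5)*(y^4 - 7*y^3 + 10*y^2) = y^2*(y - 5)*(y^3 - 7*y^2 + 10*y) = y^2*(y - 5)*(y - 2)*(y^2 - 5*y) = y^2*(y - 5)^2*(y - 2)*(y)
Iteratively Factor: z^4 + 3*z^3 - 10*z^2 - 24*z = (z + 4)*(z^3 - z^2 - 6*z) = (z + 2)*(z + 4)*(z^2 - 3*z) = (z - 3)*(z + 2)*(z + 4)*(z)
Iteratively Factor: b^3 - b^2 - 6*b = (b + 2)*(b^2 - 3*b) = b*(b + 2)*(b - 3)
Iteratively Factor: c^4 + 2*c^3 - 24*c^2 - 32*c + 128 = (c + 4)*(c^3 - 2*c^2 - 16*c + 32) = (c - 2)*(c + 4)*(c^2 - 16) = (c - 2)*(c + 4)^2*(c - 4)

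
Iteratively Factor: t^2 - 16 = (t - 4)*(t + 4)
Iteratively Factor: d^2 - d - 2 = (d + 1)*(d - 2)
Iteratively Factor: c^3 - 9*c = (c - 3)*(c^2 + 3*c) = c*(c - 3)*(c + 3)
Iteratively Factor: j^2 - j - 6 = (j + 2)*(j - 3)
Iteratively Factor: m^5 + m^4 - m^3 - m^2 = (m)*(m^4 + m^3 - m^2 - m) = m*(m + 1)*(m^3 - m) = m^2*(m + 1)*(m^2 - 1) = m^2*(m - 1)*(m + 1)*(m + 1)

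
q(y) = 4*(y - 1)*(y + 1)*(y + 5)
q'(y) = 4*(y - 1)*(y + 1) + 4*(y - 1)*(y + 5) + 4*(y + 1)*(y + 5) = 12*y^2 + 40*y - 4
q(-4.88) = 10.95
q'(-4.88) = 86.57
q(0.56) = -15.27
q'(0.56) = 22.16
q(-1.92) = 33.10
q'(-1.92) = -36.56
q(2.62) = 178.75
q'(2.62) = 183.17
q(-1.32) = 10.93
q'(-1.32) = -35.89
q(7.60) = 2860.70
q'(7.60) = 993.12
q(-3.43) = 67.60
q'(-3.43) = -0.02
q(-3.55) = 67.29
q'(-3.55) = 5.23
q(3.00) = 256.00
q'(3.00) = 224.00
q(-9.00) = -1280.00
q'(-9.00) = 608.00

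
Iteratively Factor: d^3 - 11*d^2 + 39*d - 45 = (d - 3)*(d^2 - 8*d + 15) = (d - 3)^2*(d - 5)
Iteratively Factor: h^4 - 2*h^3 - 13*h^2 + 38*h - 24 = (h - 1)*(h^3 - h^2 - 14*h + 24) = (h - 1)*(h + 4)*(h^2 - 5*h + 6) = (h - 3)*(h - 1)*(h + 4)*(h - 2)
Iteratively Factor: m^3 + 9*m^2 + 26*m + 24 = (m + 3)*(m^2 + 6*m + 8) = (m + 3)*(m + 4)*(m + 2)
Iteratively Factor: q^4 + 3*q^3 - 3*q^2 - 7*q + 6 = (q - 1)*(q^3 + 4*q^2 + q - 6) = (q - 1)*(q + 2)*(q^2 + 2*q - 3) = (q - 1)*(q + 2)*(q + 3)*(q - 1)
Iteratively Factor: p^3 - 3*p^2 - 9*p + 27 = (p - 3)*(p^2 - 9) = (p - 3)*(p + 3)*(p - 3)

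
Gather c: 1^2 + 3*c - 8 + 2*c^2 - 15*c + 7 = 2*c^2 - 12*c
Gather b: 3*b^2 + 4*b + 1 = 3*b^2 + 4*b + 1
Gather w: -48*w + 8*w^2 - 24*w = 8*w^2 - 72*w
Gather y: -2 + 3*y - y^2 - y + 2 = -y^2 + 2*y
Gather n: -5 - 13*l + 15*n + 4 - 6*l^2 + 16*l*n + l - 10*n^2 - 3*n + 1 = -6*l^2 - 12*l - 10*n^2 + n*(16*l + 12)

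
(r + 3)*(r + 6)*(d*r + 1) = d*r^3 + 9*d*r^2 + 18*d*r + r^2 + 9*r + 18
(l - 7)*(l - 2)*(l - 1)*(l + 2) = l^4 - 8*l^3 + 3*l^2 + 32*l - 28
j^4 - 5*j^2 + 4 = (j - 2)*(j - 1)*(j + 1)*(j + 2)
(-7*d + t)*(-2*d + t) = 14*d^2 - 9*d*t + t^2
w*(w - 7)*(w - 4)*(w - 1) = w^4 - 12*w^3 + 39*w^2 - 28*w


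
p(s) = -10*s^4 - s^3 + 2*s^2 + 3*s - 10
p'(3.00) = -1092.00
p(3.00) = -820.00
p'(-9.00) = 28884.00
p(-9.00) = -64756.00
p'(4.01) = -2608.45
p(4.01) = -2615.99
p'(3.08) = -1181.86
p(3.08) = -910.92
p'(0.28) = 3.01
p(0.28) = -9.09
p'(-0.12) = 2.55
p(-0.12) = -10.33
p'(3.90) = -2399.79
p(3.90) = -2340.64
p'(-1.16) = 56.76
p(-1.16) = -27.33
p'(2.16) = -405.46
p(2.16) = -221.94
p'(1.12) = -52.48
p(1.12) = -21.27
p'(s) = -40*s^3 - 3*s^2 + 4*s + 3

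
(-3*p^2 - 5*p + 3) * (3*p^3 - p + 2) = -9*p^5 - 15*p^4 + 12*p^3 - p^2 - 13*p + 6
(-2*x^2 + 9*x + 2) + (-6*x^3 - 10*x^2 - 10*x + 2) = -6*x^3 - 12*x^2 - x + 4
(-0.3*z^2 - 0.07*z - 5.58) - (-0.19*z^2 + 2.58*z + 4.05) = -0.11*z^2 - 2.65*z - 9.63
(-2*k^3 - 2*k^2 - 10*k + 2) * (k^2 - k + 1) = -2*k^5 - 10*k^3 + 10*k^2 - 12*k + 2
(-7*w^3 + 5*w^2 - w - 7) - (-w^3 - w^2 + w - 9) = -6*w^3 + 6*w^2 - 2*w + 2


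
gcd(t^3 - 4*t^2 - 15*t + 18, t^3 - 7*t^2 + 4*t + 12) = t - 6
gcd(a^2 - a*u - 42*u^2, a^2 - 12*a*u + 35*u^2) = -a + 7*u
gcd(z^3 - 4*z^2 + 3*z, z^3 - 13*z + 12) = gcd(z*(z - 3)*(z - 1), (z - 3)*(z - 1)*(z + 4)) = z^2 - 4*z + 3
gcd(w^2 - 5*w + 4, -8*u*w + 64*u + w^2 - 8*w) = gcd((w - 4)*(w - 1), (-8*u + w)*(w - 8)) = 1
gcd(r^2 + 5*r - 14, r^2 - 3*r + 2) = r - 2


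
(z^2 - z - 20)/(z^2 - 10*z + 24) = (z^2 - z - 20)/(z^2 - 10*z + 24)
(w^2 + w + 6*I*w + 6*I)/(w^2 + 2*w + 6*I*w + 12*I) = (w + 1)/(w + 2)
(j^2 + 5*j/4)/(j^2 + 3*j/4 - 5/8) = 2*j/(2*j - 1)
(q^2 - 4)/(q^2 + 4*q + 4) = (q - 2)/(q + 2)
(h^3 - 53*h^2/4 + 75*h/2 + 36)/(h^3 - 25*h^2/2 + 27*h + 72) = (4*h + 3)/(2*(2*h + 3))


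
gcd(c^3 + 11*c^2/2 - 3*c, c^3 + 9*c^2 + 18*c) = c^2 + 6*c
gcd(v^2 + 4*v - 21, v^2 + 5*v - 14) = v + 7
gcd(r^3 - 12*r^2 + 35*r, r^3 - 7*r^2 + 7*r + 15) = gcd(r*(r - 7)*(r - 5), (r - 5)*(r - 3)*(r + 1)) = r - 5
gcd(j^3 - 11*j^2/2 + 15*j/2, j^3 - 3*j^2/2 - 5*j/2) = j^2 - 5*j/2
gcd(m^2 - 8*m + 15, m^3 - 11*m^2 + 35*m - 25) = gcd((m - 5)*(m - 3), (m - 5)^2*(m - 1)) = m - 5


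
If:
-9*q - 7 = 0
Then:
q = -7/9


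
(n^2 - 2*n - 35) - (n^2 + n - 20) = -3*n - 15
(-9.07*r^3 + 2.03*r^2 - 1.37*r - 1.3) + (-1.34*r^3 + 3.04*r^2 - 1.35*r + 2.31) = -10.41*r^3 + 5.07*r^2 - 2.72*r + 1.01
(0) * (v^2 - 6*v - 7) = 0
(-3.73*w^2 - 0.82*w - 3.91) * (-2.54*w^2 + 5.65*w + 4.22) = 9.4742*w^4 - 18.9917*w^3 - 10.4422*w^2 - 25.5519*w - 16.5002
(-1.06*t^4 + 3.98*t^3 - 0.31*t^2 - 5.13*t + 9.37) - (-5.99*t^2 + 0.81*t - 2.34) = -1.06*t^4 + 3.98*t^3 + 5.68*t^2 - 5.94*t + 11.71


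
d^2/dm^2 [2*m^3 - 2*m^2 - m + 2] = 12*m - 4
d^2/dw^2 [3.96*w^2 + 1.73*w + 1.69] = 7.92000000000000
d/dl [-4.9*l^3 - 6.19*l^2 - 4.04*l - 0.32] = -14.7*l^2 - 12.38*l - 4.04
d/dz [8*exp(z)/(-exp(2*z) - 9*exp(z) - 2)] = 8*(exp(2*z) - 2)*exp(z)/(exp(4*z) + 18*exp(3*z) + 85*exp(2*z) + 36*exp(z) + 4)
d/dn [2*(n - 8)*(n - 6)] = 4*n - 28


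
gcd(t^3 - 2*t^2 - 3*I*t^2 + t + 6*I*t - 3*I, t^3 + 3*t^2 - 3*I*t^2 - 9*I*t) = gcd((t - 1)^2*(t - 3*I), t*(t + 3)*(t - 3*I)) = t - 3*I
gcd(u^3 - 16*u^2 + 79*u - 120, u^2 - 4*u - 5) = u - 5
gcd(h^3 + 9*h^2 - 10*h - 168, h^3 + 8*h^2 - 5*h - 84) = h + 7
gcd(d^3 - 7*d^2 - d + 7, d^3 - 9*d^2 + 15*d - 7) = d^2 - 8*d + 7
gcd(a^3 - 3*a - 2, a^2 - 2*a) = a - 2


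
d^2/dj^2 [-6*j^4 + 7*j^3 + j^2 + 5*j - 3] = -72*j^2 + 42*j + 2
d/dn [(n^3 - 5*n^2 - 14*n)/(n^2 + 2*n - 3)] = (n^4 + 4*n^3 - 5*n^2 + 30*n + 42)/(n^4 + 4*n^3 - 2*n^2 - 12*n + 9)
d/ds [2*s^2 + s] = 4*s + 1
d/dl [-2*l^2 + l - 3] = 1 - 4*l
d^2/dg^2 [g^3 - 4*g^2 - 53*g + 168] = 6*g - 8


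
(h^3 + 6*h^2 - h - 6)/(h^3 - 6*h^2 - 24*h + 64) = (h^3 + 6*h^2 - h - 6)/(h^3 - 6*h^2 - 24*h + 64)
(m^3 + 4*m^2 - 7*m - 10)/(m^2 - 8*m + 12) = (m^2 + 6*m + 5)/(m - 6)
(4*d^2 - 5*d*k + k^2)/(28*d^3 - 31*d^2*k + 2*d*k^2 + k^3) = 1/(7*d + k)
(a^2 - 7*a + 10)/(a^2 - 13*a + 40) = (a - 2)/(a - 8)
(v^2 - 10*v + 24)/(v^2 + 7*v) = (v^2 - 10*v + 24)/(v*(v + 7))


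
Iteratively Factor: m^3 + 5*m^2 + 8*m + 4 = (m + 2)*(m^2 + 3*m + 2) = (m + 2)^2*(m + 1)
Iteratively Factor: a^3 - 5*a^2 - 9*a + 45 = (a - 5)*(a^2 - 9) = (a - 5)*(a + 3)*(a - 3)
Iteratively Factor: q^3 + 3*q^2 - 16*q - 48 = (q + 4)*(q^2 - q - 12) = (q + 3)*(q + 4)*(q - 4)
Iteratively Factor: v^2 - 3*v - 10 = (v - 5)*(v + 2)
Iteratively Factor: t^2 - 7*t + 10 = (t - 5)*(t - 2)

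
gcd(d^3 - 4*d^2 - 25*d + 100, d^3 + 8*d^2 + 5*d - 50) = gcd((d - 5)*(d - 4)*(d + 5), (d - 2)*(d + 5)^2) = d + 5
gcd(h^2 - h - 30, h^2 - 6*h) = h - 6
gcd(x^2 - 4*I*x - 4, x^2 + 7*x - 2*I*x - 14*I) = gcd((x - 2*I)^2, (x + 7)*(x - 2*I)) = x - 2*I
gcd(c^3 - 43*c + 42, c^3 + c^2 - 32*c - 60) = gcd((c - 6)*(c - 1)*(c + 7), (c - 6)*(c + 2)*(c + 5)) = c - 6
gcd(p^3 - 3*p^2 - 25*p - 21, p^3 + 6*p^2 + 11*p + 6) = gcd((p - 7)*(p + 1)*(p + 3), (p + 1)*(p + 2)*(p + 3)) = p^2 + 4*p + 3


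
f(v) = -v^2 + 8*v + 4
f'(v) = 8 - 2*v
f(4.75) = 19.44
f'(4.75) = -1.50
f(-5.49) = -70.06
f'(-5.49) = 18.98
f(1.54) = 13.95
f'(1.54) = 4.92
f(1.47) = 13.60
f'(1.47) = 5.06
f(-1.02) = -5.20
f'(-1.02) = 10.04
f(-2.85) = -26.92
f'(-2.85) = 13.70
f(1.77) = 15.03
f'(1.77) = 4.46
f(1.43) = 13.40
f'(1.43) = 5.14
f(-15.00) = -341.00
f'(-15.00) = 38.00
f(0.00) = 4.00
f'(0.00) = 8.00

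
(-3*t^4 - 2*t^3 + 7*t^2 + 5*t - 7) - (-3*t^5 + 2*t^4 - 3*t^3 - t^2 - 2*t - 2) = 3*t^5 - 5*t^4 + t^3 + 8*t^2 + 7*t - 5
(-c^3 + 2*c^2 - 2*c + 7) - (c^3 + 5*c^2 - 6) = -2*c^3 - 3*c^2 - 2*c + 13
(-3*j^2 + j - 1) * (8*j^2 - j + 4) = -24*j^4 + 11*j^3 - 21*j^2 + 5*j - 4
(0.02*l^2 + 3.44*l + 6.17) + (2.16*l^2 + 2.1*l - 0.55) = 2.18*l^2 + 5.54*l + 5.62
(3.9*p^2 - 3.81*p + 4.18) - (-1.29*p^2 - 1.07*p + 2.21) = 5.19*p^2 - 2.74*p + 1.97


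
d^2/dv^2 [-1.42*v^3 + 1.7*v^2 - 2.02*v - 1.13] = 3.4 - 8.52*v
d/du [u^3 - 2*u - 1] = 3*u^2 - 2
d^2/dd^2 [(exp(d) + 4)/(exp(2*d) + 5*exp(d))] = (exp(3*d) + 11*exp(2*d) + 60*exp(d) + 100)*exp(-d)/(exp(3*d) + 15*exp(2*d) + 75*exp(d) + 125)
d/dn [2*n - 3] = 2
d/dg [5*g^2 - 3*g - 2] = 10*g - 3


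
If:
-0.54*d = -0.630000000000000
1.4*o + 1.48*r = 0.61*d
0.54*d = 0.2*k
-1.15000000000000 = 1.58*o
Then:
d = 1.17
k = 3.15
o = -0.73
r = 1.17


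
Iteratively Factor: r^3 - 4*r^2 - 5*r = (r)*(r^2 - 4*r - 5) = r*(r - 5)*(r + 1)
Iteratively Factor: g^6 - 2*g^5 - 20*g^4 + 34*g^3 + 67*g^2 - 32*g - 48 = (g - 4)*(g^5 + 2*g^4 - 12*g^3 - 14*g^2 + 11*g + 12) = (g - 4)*(g + 1)*(g^4 + g^3 - 13*g^2 - g + 12) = (g - 4)*(g - 1)*(g + 1)*(g^3 + 2*g^2 - 11*g - 12) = (g - 4)*(g - 1)*(g + 1)^2*(g^2 + g - 12) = (g - 4)*(g - 1)*(g + 1)^2*(g + 4)*(g - 3)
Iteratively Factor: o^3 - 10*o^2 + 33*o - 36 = (o - 3)*(o^2 - 7*o + 12) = (o - 3)^2*(o - 4)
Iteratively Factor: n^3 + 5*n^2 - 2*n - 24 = (n + 4)*(n^2 + n - 6) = (n - 2)*(n + 4)*(n + 3)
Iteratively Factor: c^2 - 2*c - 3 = (c - 3)*(c + 1)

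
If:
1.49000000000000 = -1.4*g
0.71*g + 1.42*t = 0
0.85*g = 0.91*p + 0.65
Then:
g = -1.06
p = -1.71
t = 0.53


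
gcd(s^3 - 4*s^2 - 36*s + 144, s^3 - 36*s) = s^2 - 36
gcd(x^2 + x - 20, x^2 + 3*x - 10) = x + 5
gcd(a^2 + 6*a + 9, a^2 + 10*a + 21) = a + 3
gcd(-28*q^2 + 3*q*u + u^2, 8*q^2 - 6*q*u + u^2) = 4*q - u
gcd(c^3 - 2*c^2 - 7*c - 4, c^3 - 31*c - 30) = c + 1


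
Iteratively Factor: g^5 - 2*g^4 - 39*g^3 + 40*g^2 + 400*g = (g + 4)*(g^4 - 6*g^3 - 15*g^2 + 100*g) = (g - 5)*(g + 4)*(g^3 - g^2 - 20*g) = (g - 5)*(g + 4)^2*(g^2 - 5*g) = g*(g - 5)*(g + 4)^2*(g - 5)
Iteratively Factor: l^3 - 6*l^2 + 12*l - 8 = (l - 2)*(l^2 - 4*l + 4) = (l - 2)^2*(l - 2)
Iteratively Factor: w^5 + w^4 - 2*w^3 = (w - 1)*(w^4 + 2*w^3) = w*(w - 1)*(w^3 + 2*w^2) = w^2*(w - 1)*(w^2 + 2*w) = w^2*(w - 1)*(w + 2)*(w)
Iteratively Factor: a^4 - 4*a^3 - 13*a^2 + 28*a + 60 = (a + 2)*(a^3 - 6*a^2 - a + 30) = (a - 5)*(a + 2)*(a^2 - a - 6) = (a - 5)*(a + 2)^2*(a - 3)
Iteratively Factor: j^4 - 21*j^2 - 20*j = (j + 4)*(j^3 - 4*j^2 - 5*j) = (j - 5)*(j + 4)*(j^2 + j) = (j - 5)*(j + 1)*(j + 4)*(j)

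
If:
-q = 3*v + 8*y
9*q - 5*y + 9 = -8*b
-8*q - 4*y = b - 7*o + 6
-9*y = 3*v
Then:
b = -y/2 - 9/8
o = 23*y/14 + 39/56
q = y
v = -3*y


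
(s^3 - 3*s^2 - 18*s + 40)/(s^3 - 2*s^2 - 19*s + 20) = (s - 2)/(s - 1)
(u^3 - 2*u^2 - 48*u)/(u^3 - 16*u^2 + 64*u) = (u + 6)/(u - 8)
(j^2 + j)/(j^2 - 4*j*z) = (j + 1)/(j - 4*z)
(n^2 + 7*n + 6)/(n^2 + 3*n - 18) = (n + 1)/(n - 3)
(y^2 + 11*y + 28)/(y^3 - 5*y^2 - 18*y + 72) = (y + 7)/(y^2 - 9*y + 18)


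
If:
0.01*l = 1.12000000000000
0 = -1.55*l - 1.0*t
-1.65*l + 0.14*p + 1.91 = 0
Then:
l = 112.00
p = 1306.36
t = -173.60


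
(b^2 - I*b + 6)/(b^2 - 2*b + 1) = (b^2 - I*b + 6)/(b^2 - 2*b + 1)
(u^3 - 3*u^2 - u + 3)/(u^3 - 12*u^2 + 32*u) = (u^3 - 3*u^2 - u + 3)/(u*(u^2 - 12*u + 32))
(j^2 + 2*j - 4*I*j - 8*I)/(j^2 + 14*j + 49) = (j^2 + j*(2 - 4*I) - 8*I)/(j^2 + 14*j + 49)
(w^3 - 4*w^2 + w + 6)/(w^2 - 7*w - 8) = (w^2 - 5*w + 6)/(w - 8)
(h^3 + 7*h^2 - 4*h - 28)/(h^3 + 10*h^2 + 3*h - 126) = (h^2 - 4)/(h^2 + 3*h - 18)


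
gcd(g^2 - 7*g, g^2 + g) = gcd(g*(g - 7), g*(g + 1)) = g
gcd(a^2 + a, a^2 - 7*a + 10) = 1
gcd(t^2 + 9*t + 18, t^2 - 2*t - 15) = t + 3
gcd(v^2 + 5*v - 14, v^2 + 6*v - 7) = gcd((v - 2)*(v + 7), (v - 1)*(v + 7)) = v + 7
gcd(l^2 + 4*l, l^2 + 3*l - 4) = l + 4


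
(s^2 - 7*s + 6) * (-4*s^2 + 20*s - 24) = -4*s^4 + 48*s^3 - 188*s^2 + 288*s - 144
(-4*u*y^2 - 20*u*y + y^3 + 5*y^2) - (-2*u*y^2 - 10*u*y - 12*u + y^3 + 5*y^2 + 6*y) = -2*u*y^2 - 10*u*y + 12*u - 6*y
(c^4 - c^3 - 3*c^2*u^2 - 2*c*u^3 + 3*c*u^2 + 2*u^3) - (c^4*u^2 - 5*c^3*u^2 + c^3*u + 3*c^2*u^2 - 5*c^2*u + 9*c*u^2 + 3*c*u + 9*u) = -c^4*u^2 + c^4 + 5*c^3*u^2 - c^3*u - c^3 - 6*c^2*u^2 + 5*c^2*u - 2*c*u^3 - 6*c*u^2 - 3*c*u + 2*u^3 - 9*u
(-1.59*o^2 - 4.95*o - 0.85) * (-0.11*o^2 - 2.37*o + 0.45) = 0.1749*o^4 + 4.3128*o^3 + 11.1095*o^2 - 0.213*o - 0.3825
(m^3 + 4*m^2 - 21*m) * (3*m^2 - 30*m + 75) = 3*m^5 - 18*m^4 - 108*m^3 + 930*m^2 - 1575*m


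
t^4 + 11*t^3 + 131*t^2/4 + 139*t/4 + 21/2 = (t + 1/2)*(t + 3/2)*(t + 2)*(t + 7)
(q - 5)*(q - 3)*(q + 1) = q^3 - 7*q^2 + 7*q + 15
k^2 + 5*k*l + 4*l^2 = (k + l)*(k + 4*l)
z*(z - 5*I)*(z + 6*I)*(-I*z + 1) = -I*z^4 + 2*z^3 - 29*I*z^2 + 30*z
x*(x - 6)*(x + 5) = x^3 - x^2 - 30*x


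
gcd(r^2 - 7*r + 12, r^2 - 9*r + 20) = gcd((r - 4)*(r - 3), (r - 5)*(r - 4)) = r - 4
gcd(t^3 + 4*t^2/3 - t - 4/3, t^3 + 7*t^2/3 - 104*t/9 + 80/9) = 1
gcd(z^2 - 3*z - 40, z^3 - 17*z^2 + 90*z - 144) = z - 8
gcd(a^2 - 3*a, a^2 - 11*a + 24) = a - 3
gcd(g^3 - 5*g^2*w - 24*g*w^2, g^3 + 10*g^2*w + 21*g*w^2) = g^2 + 3*g*w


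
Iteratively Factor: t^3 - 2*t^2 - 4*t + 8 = (t - 2)*(t^2 - 4) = (t - 2)*(t + 2)*(t - 2)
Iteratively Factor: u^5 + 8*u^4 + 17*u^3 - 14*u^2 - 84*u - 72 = (u - 2)*(u^4 + 10*u^3 + 37*u^2 + 60*u + 36) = (u - 2)*(u + 2)*(u^3 + 8*u^2 + 21*u + 18) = (u - 2)*(u + 2)*(u + 3)*(u^2 + 5*u + 6) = (u - 2)*(u + 2)*(u + 3)^2*(u + 2)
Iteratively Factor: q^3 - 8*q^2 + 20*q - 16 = (q - 2)*(q^2 - 6*q + 8) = (q - 4)*(q - 2)*(q - 2)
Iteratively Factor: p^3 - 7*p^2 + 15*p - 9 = (p - 1)*(p^2 - 6*p + 9) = (p - 3)*(p - 1)*(p - 3)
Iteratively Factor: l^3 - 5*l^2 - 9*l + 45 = (l + 3)*(l^2 - 8*l + 15) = (l - 5)*(l + 3)*(l - 3)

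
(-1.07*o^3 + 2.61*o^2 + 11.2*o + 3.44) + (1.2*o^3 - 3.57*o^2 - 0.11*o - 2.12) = 0.13*o^3 - 0.96*o^2 + 11.09*o + 1.32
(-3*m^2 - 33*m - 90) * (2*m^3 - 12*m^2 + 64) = -6*m^5 - 30*m^4 + 216*m^3 + 888*m^2 - 2112*m - 5760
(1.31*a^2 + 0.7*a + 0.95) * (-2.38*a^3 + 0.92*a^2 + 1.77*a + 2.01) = -3.1178*a^5 - 0.4608*a^4 + 0.701700000000001*a^3 + 4.7461*a^2 + 3.0885*a + 1.9095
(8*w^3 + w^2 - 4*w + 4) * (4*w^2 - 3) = 32*w^5 + 4*w^4 - 40*w^3 + 13*w^2 + 12*w - 12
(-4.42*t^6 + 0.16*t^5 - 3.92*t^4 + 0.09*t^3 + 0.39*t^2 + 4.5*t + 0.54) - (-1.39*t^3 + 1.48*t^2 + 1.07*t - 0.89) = -4.42*t^6 + 0.16*t^5 - 3.92*t^4 + 1.48*t^3 - 1.09*t^2 + 3.43*t + 1.43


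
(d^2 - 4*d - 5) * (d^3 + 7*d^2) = d^5 + 3*d^4 - 33*d^3 - 35*d^2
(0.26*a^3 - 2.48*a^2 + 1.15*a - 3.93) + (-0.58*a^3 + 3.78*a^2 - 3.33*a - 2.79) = -0.32*a^3 + 1.3*a^2 - 2.18*a - 6.72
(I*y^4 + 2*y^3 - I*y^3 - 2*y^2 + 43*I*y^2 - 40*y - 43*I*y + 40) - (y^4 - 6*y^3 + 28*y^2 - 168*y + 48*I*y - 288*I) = -y^4 + I*y^4 + 8*y^3 - I*y^3 - 30*y^2 + 43*I*y^2 + 128*y - 91*I*y + 40 + 288*I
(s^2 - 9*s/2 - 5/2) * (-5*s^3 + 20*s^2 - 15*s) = -5*s^5 + 85*s^4/2 - 185*s^3/2 + 35*s^2/2 + 75*s/2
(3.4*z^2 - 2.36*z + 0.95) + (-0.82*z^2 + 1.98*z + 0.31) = 2.58*z^2 - 0.38*z + 1.26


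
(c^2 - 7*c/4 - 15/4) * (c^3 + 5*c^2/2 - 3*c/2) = c^5 + 3*c^4/4 - 77*c^3/8 - 27*c^2/4 + 45*c/8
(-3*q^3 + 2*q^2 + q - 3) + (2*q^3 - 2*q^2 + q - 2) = -q^3 + 2*q - 5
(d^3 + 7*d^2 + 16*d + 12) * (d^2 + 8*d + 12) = d^5 + 15*d^4 + 84*d^3 + 224*d^2 + 288*d + 144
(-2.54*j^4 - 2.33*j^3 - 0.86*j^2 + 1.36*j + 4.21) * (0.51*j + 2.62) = -1.2954*j^5 - 7.8431*j^4 - 6.5432*j^3 - 1.5596*j^2 + 5.7103*j + 11.0302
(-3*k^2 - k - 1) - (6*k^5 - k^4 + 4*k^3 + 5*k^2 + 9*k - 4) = -6*k^5 + k^4 - 4*k^3 - 8*k^2 - 10*k + 3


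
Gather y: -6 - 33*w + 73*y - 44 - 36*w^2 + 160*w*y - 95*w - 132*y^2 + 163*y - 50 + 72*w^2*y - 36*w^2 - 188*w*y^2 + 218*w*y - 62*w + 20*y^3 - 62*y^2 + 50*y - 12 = -72*w^2 - 190*w + 20*y^3 + y^2*(-188*w - 194) + y*(72*w^2 + 378*w + 286) - 112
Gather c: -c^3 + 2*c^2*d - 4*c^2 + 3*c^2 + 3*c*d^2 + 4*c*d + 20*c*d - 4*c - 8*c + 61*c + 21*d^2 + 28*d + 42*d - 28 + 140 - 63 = -c^3 + c^2*(2*d - 1) + c*(3*d^2 + 24*d + 49) + 21*d^2 + 70*d + 49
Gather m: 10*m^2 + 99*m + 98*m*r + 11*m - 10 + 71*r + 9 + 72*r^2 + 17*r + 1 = 10*m^2 + m*(98*r + 110) + 72*r^2 + 88*r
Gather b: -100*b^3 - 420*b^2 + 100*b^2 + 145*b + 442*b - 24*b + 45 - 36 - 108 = -100*b^3 - 320*b^2 + 563*b - 99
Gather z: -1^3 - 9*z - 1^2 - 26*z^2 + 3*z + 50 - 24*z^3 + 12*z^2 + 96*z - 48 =-24*z^3 - 14*z^2 + 90*z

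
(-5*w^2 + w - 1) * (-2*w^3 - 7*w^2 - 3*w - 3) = 10*w^5 + 33*w^4 + 10*w^3 + 19*w^2 + 3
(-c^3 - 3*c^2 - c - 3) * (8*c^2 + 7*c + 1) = -8*c^5 - 31*c^4 - 30*c^3 - 34*c^2 - 22*c - 3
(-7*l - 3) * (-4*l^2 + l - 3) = 28*l^3 + 5*l^2 + 18*l + 9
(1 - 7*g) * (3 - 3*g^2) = 21*g^3 - 3*g^2 - 21*g + 3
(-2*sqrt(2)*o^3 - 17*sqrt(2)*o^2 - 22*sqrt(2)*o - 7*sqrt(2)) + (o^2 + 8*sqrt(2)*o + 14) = -2*sqrt(2)*o^3 - 17*sqrt(2)*o^2 + o^2 - 14*sqrt(2)*o - 7*sqrt(2) + 14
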